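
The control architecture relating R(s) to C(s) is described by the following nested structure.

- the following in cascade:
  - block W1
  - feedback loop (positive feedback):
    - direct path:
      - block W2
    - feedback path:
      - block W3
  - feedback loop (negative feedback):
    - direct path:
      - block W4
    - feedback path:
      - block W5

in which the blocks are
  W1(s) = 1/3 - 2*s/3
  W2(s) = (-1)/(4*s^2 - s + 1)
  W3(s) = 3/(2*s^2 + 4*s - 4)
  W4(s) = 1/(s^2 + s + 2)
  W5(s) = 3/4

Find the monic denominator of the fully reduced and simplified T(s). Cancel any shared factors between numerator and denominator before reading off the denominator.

The answer is s^6 + 11*s^5/4 + 9*s^4/4 + 57*s^3/16 - 85*s^2/16 + 21*s/8 - 11/32.

Reasoning:
[1] collapse the loop (W2 forward, W3 return) gives (-2*s^2 - 4*s + 4)/(8*s^4 + 14*s^3 - 18*s^2 + 8*s - 1)
[2] reduce the feedback loop with forward W4 and return W5 gives 4/(4*s^2 + 4*s + 11)
[3] reduce the series chain W1, [W2/(1-W2*W3)], [W4/(1+W4*W5)] gives (16*s^3 + 24*s^2 - 48*s + 16)/(96*s^6 + 264*s^5 + 216*s^4 + 342*s^3 - 510*s^2 + 252*s - 33)
T(s) is the step-3 result (common factors already cancelled). Leading coefficient of the denominator: 96. Divide through by 96 for the monic polynomial.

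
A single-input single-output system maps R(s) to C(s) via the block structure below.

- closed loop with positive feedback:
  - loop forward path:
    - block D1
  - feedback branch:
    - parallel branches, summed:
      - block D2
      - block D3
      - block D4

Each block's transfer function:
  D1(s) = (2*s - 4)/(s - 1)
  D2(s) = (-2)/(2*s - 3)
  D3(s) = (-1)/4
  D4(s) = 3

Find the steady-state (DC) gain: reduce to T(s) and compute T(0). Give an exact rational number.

First reduce the diagram to T(s).

[1] reduce the parallel group D2, D3, D4 = (22*s - 41)/(8*s - 12)
[2] collapse the loop (D1 forward, (D2+D3+D4) return) = (-8*s^2 + 28*s - 24)/(18*s^2 - 75*s + 76)
The step-2 result is T(s). Setting s = 0: T(0) = -24/76 = -6/19.

Answer: -6/19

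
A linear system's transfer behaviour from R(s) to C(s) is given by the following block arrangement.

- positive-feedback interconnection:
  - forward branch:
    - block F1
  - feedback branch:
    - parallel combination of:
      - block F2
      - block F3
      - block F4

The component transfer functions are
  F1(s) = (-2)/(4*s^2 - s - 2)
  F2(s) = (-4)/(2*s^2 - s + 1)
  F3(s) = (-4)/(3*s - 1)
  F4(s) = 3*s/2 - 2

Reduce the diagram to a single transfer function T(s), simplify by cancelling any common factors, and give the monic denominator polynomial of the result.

The answer is s^5 - s^4/3 - 5*s^3/4 + 3*s^2/4 - 7*s/4 + 1/4.

Reasoning:
(1) reduce the parallel group F2, F3, F4 = (18*s^4 - 39*s^3 + 16*s^2 - 35*s + 4)/(12*s^3 - 10*s^2 + 8*s - 2)
(2) close the feedback loop around F1, (F2+F3+F4) = (-6*s^3 + 5*s^2 - 4*s + 1)/(12*s^5 - 4*s^4 - 15*s^3 + 9*s^2 - 21*s + 3)
No further cancellation is possible in the step-2 result, so that is T(s). Its denominator becomes monic after dividing by the leading coefficient 12.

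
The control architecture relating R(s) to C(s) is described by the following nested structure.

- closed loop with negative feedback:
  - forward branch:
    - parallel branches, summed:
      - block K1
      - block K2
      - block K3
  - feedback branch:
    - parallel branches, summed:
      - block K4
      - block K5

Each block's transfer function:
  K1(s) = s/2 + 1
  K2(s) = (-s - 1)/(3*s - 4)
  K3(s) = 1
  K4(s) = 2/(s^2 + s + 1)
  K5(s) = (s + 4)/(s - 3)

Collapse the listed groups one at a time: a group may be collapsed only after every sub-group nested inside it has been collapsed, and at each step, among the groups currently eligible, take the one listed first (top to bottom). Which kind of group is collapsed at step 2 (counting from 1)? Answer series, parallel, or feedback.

The answer is parallel.

Reasoning:
Step 1. combine K1, K2, K3 in parallel
Step 2. reduce the parallel group K4, K5
Step 3. close the feedback loop around (K1+K2+K3), (K4+K5)
At step 2 the group reduced is parallel.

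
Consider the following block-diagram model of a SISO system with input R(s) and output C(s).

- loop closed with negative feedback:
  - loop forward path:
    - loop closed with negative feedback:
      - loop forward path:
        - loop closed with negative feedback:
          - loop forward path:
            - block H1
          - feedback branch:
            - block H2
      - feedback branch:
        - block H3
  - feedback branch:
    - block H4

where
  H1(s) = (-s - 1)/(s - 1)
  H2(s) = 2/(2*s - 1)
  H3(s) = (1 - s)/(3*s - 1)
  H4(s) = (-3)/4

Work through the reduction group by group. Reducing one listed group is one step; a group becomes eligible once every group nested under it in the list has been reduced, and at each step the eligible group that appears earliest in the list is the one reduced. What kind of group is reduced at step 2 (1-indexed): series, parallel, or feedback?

Answer: feedback

Working:
Step 1 - reduce the feedback loop with forward H1 and return H2
Step 2 - collapse the loop ([H1/(1+H1*H2)] forward, H3 return)
Step 3 - reduce the feedback loop with forward [[H1/(1+H1*H2)]/(1+[H1/(1+H1*H2)]*H3)] and return H4
The group at step 2 is a feedback group.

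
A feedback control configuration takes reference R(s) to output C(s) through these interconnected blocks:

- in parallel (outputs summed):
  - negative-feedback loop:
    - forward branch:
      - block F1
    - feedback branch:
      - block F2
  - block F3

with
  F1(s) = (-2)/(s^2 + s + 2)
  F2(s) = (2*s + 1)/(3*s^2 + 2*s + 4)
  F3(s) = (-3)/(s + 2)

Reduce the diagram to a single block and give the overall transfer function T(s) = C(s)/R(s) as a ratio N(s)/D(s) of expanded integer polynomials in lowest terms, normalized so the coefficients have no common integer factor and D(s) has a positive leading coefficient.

First reduce the diagram to T(s).

[1] feedback reduction of F1, F2 = (-6*s^2 - 4*s - 8)/(3*s^4 + 5*s^3 + 12*s^2 + 4*s + 6)
[2] add [F1/(1+F1*F2)], F3 (parallel); the result is T(s) itself (integer coefficients, no common factor, positive leading denominator coefficient)

Answer: (-9*s^4 - 21*s^3 - 52*s^2 - 28*s - 34)/(3*s^5 + 11*s^4 + 22*s^3 + 28*s^2 + 14*s + 12)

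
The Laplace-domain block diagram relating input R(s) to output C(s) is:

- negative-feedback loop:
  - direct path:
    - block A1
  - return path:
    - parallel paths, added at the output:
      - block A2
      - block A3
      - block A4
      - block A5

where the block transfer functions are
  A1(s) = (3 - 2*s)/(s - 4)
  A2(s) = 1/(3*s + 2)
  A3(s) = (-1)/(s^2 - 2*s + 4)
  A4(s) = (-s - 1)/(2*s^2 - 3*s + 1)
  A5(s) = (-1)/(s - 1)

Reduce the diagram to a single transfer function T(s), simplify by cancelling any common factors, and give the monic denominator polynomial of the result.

Step 1: sum the parallel branches A2, A3, A4, A5 -> (-7*s^4 - s^3 - 4*s^2 - 35*s + 2)/(6*s^5 - 17*s^4 + 31*s^3 - 12*s^2 - 16*s + 8)
Step 2: feedback reduction of A1, (A2+A3+A4+A5) -> (-12*s^6 + 52*s^5 - 113*s^4 + 117*s^3 - 4*s^2 - 64*s + 24)/(6*s^6 - 27*s^5 + 80*s^4 - 131*s^3 + 90*s^2 - 37*s - 26)
That last expression is T(s), already simplified. Scaling its denominator by 1/6 (the reciprocal of the leading coefficient) yields the monic denominator.

Therefore the answer is s^6 - 9*s^5/2 + 40*s^4/3 - 131*s^3/6 + 15*s^2 - 37*s/6 - 13/3.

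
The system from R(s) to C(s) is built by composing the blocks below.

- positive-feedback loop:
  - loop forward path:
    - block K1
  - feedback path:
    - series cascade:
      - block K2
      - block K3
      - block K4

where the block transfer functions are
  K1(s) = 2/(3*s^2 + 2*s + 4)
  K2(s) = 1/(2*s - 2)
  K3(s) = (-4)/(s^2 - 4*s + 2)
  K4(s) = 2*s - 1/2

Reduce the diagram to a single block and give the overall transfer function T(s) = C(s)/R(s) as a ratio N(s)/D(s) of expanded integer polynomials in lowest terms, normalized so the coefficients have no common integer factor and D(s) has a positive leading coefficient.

Reducing step by step:

(1) reduce the series chain K2, K3, K4; result (1 - 4*s)/(s^3 - 5*s^2 + 6*s - 2)
(2) feedback reduction of K1, (K2*K3*K4); the result is T(s) itself (integer coefficients, no common factor, positive leading denominator coefficient)

Answer: (2*s^3 - 10*s^2 + 12*s - 4)/(3*s^5 - 13*s^4 + 12*s^3 - 14*s^2 + 28*s - 10)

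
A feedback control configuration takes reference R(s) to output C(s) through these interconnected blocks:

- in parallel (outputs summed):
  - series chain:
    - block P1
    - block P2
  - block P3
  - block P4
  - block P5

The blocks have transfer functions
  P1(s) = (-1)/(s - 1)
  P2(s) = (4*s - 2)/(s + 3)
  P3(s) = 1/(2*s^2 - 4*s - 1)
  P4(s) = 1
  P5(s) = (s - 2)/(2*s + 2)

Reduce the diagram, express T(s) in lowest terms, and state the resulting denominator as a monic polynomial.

Step 1: cascade P1, P2 = (2 - 4*s)/(s^2 + 2*s - 3)
Step 2: reduce the parallel group (P1*P2), P3, P4, P5 = (6*s^5 - 16*s^4 - 19*s^3 + 68*s^2 - 5*s - 10)/(4*s^5 + 4*s^4 - 30*s^3 - 10*s^2 + 26*s + 6)
That last expression is T(s), already simplified. Scaling its denominator by 1/4 (the reciprocal of the leading coefficient) yields the monic denominator.

Hence the answer: s^5 + s^4 - 15*s^3/2 - 5*s^2/2 + 13*s/2 + 3/2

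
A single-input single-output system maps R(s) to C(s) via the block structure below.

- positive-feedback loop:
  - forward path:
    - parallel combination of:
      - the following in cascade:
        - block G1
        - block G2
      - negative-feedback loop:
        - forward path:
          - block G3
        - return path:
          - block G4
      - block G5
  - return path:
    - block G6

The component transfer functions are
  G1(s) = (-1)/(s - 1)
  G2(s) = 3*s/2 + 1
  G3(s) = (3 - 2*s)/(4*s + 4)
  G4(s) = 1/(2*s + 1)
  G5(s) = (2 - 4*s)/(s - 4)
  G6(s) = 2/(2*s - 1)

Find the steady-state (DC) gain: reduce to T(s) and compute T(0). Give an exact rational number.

Reducing step by step:

Step 1: multiply G1, G2 (series) -> (-3*s - 2)/(2*s - 2)
Step 2: reduce the feedback loop with forward G3 and return G4 -> (-4*s^2 + 4*s + 3)/(8*s^2 + 10*s + 7)
Step 3: sum the parallel branches (G1*G2), [G3/(1+G3*G4)], G5 -> (-96*s^4 + 114*s^3 + 109*s^2 + 196*s + 52)/(16*s^4 - 60*s^3 - 22*s^2 + 10*s + 56)
Step 4: close the feedback loop around ((G1*G2)+[G3/(1+G3*G4)]+G5), G6 -> (-192*s^5 + 324*s^4 + 104*s^3 + 283*s^2 - 92*s - 52)/(32*s^5 + 56*s^4 - 212*s^3 - 176*s^2 - 290*s - 160)
Evaluating the step-4 result (the overall T(s)) at s = 0 gives T(0) = -52/(-160) = 13/40.

Answer: 13/40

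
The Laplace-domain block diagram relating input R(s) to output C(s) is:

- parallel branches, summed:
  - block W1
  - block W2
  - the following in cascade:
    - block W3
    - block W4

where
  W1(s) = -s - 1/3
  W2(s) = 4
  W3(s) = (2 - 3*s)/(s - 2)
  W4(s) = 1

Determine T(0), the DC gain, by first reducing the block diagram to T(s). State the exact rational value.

Reducing step by step:

Step 1. cascade W3, W4 -> (2 - 3*s)/(s - 2)
Step 2. reduce the parallel group W1, W2, (W3*W4) -> (-3*s^2 + 8*s - 16)/(3*s - 6)
DC gain: substitute s = 0 into T(s) from step 2: T(0) = -16/(-6) = 8/3.

Answer: 8/3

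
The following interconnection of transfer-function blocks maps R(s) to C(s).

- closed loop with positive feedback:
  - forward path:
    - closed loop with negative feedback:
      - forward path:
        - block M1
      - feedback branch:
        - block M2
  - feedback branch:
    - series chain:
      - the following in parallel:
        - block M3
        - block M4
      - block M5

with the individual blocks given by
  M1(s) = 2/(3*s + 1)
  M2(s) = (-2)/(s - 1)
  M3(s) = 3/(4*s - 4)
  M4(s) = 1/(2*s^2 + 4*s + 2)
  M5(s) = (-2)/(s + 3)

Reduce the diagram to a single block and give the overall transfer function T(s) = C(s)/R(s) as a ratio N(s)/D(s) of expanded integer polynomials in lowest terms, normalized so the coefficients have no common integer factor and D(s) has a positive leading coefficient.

Answer: (2*s^4 + 8*s^3 + 4*s^2 - 8*s - 6)/(3*s^5 + 13*s^4 + 6*s^3 - 27*s^2 - 33*s - 14)

Working:
Step 1 - collapse the loop (M1 forward, M2 return), giving (2*s - 2)/(3*s^2 - 2*s - 5)
Step 2 - reduce the parallel group M3, M4, giving (3*s^2 + 8*s + 1)/(4*s^3 + 4*s^2 - 4*s - 4)
Step 3 - combine (M3+M4), M5 in series, giving (-3*s^2 - 8*s - 1)/(2*s^4 + 8*s^3 + 4*s^2 - 8*s - 6)
Step 4 - apply the feedback formula to [M1/(1+M1*M2)], ((M3+M4)*M5), giving the overall T(s)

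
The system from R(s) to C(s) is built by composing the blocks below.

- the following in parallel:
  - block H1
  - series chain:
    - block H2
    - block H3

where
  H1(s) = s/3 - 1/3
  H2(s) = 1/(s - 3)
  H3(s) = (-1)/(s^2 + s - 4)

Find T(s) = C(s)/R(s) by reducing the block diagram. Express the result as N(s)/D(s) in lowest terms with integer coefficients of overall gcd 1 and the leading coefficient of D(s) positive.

Step 1: series reduction of H2, H3 = (-1)/(s^3 - 2*s^2 - 7*s + 12)
Step 2: parallel reduction of H1, (H2*H3) - this is the overall T(s), already in the required normalized form

Final answer: (s^4 - 3*s^3 - 5*s^2 + 19*s - 15)/(3*s^3 - 6*s^2 - 21*s + 36)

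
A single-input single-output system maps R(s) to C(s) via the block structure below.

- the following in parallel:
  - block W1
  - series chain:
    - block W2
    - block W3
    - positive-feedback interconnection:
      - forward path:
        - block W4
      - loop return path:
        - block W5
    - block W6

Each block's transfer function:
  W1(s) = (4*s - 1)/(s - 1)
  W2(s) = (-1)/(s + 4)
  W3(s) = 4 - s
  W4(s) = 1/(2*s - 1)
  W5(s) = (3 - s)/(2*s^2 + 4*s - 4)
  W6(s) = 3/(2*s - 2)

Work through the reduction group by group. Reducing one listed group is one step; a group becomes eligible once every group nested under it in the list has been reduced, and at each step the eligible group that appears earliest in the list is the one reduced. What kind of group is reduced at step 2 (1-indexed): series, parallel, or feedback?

Answer: series

Working:
Step 1 - reduce the feedback loop with forward W4 and return W5
Step 2 - reduce the series chain W2, W3, [W4/(1-W4*W5)], W6
Step 3 - parallel reduction of W1, (W2*W3*[W4/(1-W4*W5)]*W6)
The group at step 2 is a series group.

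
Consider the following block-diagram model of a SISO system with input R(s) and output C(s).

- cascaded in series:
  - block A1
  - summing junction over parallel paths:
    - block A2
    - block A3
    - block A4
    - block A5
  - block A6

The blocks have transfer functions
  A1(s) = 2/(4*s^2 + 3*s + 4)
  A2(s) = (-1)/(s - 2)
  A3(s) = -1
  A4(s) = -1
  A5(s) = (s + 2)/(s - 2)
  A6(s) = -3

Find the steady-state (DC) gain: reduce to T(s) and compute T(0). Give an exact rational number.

Step 1: reduce the parallel group A2, A3, A4, A5 gives (5 - s)/(s - 2)
Step 2: combine A1, (A2+A3+A4+A5), A6 in series gives (6*s - 30)/(4*s^3 - 5*s^2 - 2*s - 8)
The step-2 result is T(s). Setting s = 0: T(0) = -30/(-8) = 15/4.

Answer: 15/4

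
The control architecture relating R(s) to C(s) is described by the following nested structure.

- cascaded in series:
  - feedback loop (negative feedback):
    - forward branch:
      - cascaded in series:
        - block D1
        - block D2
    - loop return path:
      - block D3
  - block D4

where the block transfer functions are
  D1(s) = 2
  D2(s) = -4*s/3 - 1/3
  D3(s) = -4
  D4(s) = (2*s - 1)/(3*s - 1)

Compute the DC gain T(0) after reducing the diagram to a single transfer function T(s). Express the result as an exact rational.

Reducing step by step:

Step 1: series reduction of D1, D2 = -8*s/3 - 2/3
Step 2: feedback reduction of (D1*D2), D3 = (-8*s - 2)/(32*s + 11)
Step 3: reduce the series chain [(D1*D2)/(1+(D1*D2)*D3)], D4 = (-16*s^2 + 4*s + 2)/(96*s^2 + s - 11)
That last expression is T(s); at s = 0 only the constant terms survive, so T(0) = 2/(-11) = -2/11.

Answer: -2/11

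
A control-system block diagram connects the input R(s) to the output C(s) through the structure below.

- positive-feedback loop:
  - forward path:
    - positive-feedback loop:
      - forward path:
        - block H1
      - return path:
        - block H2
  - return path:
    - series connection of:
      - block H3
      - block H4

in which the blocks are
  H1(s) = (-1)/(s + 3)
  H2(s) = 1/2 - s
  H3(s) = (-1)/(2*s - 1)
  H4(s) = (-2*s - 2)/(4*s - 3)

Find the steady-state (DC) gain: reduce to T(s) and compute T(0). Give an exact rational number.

First reduce the diagram to T(s).

[1] collapse the loop (H1 forward, H2 return), giving (-2)/7
[2] reduce the series chain H3, H4, giving (2*s + 2)/(8*s^2 - 10*s + 3)
[3] feedback reduction of [H1/(1-H1*H2)], (H3*H4), giving (-16*s^2 + 20*s - 6)/(56*s^2 - 66*s + 25)
The step-3 result is T(s). Setting s = 0: T(0) = -6/25.

Answer: -6/25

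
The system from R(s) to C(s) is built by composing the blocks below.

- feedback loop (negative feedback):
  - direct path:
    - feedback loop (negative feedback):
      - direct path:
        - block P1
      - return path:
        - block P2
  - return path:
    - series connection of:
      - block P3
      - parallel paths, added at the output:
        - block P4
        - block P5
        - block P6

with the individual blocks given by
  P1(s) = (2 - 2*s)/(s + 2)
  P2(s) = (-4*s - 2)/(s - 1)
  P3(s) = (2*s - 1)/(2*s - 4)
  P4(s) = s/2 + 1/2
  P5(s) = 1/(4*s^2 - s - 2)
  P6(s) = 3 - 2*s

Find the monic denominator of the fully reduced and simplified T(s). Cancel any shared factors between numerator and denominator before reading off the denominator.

Step 1: reduce the feedback loop with forward P1 and return P2 -> (2 - 2*s)/(9*s + 6)
Step 2: sum the parallel branches P4, P5, P6 -> (-12*s^3 + 31*s^2 - s - 12)/(8*s^2 - 2*s - 4)
Step 3: multiply P3, (P4+P5+P6) (series) -> (-24*s^4 + 74*s^3 - 33*s^2 - 23*s + 12)/(16*s^3 - 36*s^2 + 16)
Step 4: feedback reduction of [P1/(1+P1*P2)], (P3*(P4+P5+P6)) -> (-16*s^4 + 52*s^3 - 36*s^2 - 16*s + 16)/(24*s^5 - 26*s^4 - 7*s^3 - 118*s^2 + 37*s + 60)
No further cancellation is possible in the step-4 result, so that is T(s). Its denominator becomes monic after dividing by the leading coefficient 24.

Final answer: s^5 - 13*s^4/12 - 7*s^3/24 - 59*s^2/12 + 37*s/24 + 5/2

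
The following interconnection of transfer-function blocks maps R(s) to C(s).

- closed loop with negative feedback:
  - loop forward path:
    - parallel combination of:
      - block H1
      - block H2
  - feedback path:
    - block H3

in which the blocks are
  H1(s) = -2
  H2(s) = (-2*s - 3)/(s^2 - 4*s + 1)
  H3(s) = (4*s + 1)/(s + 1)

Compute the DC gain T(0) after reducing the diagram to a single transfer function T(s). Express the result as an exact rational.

First reduce the diagram to T(s).

[1] combine H1, H2 in parallel -> (-2*s^2 + 6*s - 5)/(s^2 - 4*s + 1)
[2] apply the feedback formula to (H1+H2), H3 -> (2*s^3 - 4*s^2 - s + 5)/(7*s^3 - 19*s^2 + 17*s + 4)
DC gain: substitute s = 0 into T(s) from step 2: T(0) = 5/4.

Answer: 5/4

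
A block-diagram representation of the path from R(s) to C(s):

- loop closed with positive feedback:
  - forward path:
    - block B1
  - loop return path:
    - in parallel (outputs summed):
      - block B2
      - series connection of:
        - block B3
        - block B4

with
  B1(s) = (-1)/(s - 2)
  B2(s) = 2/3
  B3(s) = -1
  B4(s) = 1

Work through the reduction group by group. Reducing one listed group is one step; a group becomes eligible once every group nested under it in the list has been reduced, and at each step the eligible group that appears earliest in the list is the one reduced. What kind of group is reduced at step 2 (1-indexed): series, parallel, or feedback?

Answer: parallel

Working:
Step 1 - cascade B3, B4
Step 2 - reduce the parallel group B2, (B3*B4)
Step 3 - close the feedback loop around B1, (B2+(B3*B4))
Step 2: parallel.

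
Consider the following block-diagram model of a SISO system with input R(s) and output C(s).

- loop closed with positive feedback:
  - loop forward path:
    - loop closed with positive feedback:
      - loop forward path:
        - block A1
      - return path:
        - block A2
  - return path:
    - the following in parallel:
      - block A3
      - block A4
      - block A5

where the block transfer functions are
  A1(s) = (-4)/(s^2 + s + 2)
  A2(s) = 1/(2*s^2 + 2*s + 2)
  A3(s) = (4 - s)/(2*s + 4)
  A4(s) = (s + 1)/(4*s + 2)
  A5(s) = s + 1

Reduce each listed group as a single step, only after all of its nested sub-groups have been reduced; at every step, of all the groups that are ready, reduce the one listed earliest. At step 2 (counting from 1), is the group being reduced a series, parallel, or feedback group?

Step 1. apply the feedback formula to A1, A2
Step 2. combine A3, A4, A5 in parallel
Step 3. apply the feedback formula to [A1/(1-A1*A2)], (A3+A4+A5)
The group at step 2 is a parallel group.

Hence the answer: parallel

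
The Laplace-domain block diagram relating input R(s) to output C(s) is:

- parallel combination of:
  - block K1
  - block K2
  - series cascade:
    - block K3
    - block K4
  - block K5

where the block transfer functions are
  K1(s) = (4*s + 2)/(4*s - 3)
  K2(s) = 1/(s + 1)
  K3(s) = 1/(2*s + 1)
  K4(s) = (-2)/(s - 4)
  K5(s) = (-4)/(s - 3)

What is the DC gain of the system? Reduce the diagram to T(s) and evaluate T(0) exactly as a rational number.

Step 1: combine K3, K4 in series = (-2)/(2*s^2 - 7*s - 4)
Step 2: sum the parallel branches K1, K2, (K3*K4), K5 = (8*s^5 - 64*s^4 + 32*s^3 + 369*s^2 + 47*s - 78)/(8*s^5 - 50*s^4 + 49*s^3 + 104*s^2 - 39*s - 36)
Evaluating the step-2 result (the overall T(s)) at s = 0 gives T(0) = -78/(-36) = 13/6.

Hence the answer: 13/6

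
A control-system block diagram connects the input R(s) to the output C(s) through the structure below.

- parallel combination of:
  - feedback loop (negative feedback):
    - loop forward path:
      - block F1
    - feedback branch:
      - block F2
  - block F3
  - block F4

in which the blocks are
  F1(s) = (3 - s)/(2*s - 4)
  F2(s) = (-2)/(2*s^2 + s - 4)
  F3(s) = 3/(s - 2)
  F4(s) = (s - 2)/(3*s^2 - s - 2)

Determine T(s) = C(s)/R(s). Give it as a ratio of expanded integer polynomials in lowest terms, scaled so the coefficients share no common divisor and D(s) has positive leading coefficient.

Step 1. collapse the loop (F1 forward, F2 return) gives (-2*s^3 + 5*s^2 + 7*s - 12)/(4*s^3 - 6*s^2 - 10*s + 10)
Step 2. add [F1/(1+F1*F2)], F3, F4 (parallel): this yields T(s), and no further normalization is needed

Final answer: (-6*s^6 + 69*s^5 - 102*s^4 - 159*s^3 + 286*s^2 - 22*s - 68)/(12*s^6 - 46*s^5 + 12*s^4 + 116*s^3 - 94*s^2 - 40*s + 40)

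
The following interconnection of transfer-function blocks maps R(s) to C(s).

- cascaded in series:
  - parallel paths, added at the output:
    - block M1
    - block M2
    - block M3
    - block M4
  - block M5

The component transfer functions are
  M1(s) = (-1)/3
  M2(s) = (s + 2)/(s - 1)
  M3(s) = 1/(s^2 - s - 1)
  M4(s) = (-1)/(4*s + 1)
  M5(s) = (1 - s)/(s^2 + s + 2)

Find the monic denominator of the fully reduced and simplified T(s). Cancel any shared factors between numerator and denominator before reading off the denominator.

The answer is s^5 + s^4/4 - 3*s^2 - 11*s/4 - 1/2.

Reasoning:
Step 1 - reduce the parallel group M1, M2, M3, M4: (8*s^4 + 19*s^3 - 13*s^2 - 46*s - 13)/(12*s^4 - 21*s^3 - 6*s^2 + 12*s + 3)
Step 2 - reduce the series chain (M1+M2+M3+M4), M5: (-8*s^4 - 19*s^3 + 13*s^2 + 46*s + 13)/(12*s^5 + 3*s^4 - 36*s^2 - 33*s - 6)
Step 2 gives the fully reduced T(s), with no common factor left to cancel. The denominator's leading coefficient is 12, so divide each of its coefficients by 12 to get the monic form.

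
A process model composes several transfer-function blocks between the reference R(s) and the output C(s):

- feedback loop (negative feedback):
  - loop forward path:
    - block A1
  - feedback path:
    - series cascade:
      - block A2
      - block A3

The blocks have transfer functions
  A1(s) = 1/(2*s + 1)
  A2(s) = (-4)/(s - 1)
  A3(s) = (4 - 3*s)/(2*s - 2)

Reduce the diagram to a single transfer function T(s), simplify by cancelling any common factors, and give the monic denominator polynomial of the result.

(1) cascade A2, A3: (6*s - 8)/(s^2 - 2*s + 1)
(2) apply the feedback formula to A1, (A2*A3): (s^2 - 2*s + 1)/(2*s^3 - 3*s^2 + 6*s - 7)
That last expression is T(s), already simplified. Scaling its denominator by 1/2 (the reciprocal of the leading coefficient) yields the monic denominator.

Hence the answer: s^3 - 3*s^2/2 + 3*s - 7/2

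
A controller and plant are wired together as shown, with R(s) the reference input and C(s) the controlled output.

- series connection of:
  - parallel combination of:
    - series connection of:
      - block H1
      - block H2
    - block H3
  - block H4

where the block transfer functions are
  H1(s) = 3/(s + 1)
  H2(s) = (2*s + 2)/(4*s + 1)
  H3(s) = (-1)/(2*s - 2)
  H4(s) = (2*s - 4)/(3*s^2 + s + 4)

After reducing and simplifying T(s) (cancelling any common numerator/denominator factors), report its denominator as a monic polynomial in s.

Reducing step by step:

Step 1 - reduce the series chain H1, H2, giving 6/(4*s + 1)
Step 2 - add (H1*H2), H3 (parallel), giving (8*s - 13)/(8*s^2 - 6*s - 2)
Step 3 - combine ((H1*H2)+H3), H4 in series, giving (8*s^2 - 29*s + 26)/(12*s^4 - 5*s^3 + 10*s^2 - 13*s - 4)
No further cancellation is possible in the step-3 result, so that is T(s). Its denominator becomes monic after dividing by the leading coefficient 12.

Answer: s^4 - 5*s^3/12 + 5*s^2/6 - 13*s/12 - 1/3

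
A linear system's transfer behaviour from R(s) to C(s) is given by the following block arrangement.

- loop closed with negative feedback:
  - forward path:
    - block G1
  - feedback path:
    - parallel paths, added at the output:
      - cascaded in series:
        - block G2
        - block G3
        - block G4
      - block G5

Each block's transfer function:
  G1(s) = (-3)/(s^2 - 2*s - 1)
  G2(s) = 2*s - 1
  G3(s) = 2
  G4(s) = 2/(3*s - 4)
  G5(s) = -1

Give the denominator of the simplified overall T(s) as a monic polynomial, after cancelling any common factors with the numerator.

First reduce the diagram to T(s).

Step 1. reduce the series chain G2, G3, G4; result (8*s - 4)/(3*s - 4)
Step 2. reduce the parallel group (G2*G3*G4), G5; result (5*s)/(3*s - 4)
Step 3. feedback reduction of G1, ((G2*G3*G4)+G5); result (12 - 9*s)/(3*s^3 - 10*s^2 - 10*s + 4)
Step 3 gives the fully reduced T(s), with no common factor left to cancel. The denominator's leading coefficient is 3, so divide each of its coefficients by 3 to get the monic form.

Answer: s^3 - 10*s^2/3 - 10*s/3 + 4/3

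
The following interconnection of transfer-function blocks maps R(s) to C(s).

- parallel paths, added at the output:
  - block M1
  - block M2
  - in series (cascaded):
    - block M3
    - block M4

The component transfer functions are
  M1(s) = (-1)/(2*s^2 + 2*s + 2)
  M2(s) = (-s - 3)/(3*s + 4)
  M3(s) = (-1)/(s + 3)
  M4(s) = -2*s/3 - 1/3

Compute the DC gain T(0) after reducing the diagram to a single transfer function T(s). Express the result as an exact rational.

Step 1. reduce the series chain M3, M4, giving (2*s + 1)/(3*s + 9)
Step 2. combine M1, M2, (M3*M4) in parallel, giving (6*s^4 - 8*s^3 - 63*s^2 - 99*s - 82)/(18*s^4 + 96*s^3 + 168*s^2 + 150*s + 72)
Evaluating the step-2 result (the overall T(s)) at s = 0 gives T(0) = -82/72 = -41/36.

Hence the answer: -41/36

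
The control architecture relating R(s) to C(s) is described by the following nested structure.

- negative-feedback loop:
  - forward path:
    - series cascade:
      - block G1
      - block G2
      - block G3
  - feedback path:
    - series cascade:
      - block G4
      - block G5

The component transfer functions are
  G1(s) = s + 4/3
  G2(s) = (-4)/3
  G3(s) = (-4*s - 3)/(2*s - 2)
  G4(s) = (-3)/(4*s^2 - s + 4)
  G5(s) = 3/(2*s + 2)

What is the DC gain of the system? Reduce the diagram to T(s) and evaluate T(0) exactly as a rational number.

Answer: -2/3

Working:
Step 1: series reduction of G1, G2, G3; result (24*s^2 + 50*s + 24)/(9*s - 9)
Step 2: reduce the series chain G4, G5; result (-9)/(8*s^3 + 6*s^2 + 6*s + 8)
Step 3: reduce the feedback loop with forward (G1*G2*G3) and return (G4*G5); result (96*s^5 + 272*s^4 + 318*s^3 + 318*s^2 + 272*s + 96)/(36*s^4 - 9*s^3 - 108*s^2 - 216*s - 144)
DC gain: substitute s = 0 into T(s) from step 3: T(0) = 96/(-144) = -2/3.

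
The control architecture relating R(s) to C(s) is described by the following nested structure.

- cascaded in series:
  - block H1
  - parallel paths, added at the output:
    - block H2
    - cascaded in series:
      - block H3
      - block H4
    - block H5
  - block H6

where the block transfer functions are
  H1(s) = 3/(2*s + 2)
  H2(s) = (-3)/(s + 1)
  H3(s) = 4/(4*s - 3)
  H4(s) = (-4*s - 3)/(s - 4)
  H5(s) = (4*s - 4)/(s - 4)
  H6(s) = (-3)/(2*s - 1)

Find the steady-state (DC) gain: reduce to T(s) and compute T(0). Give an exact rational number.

1. combine H3, H4 in series gives (-16*s - 12)/(4*s^2 - 19*s + 12)
2. combine H2, (H3*H4), H5 in parallel gives (16*s^3 - 40*s^2 + 13*s - 36)/(4*s^3 - 15*s^2 - 7*s + 12)
3. reduce the series chain H1, (H2+(H3*H4)+H5), H6 gives (-144*s^3 + 360*s^2 - 117*s + 324)/(16*s^5 - 52*s^4 - 66*s^3 + 64*s^2 + 38*s - 24)
DC gain: substitute s = 0 into T(s) from step 3: T(0) = 324/(-24) = -27/2.

Answer: -27/2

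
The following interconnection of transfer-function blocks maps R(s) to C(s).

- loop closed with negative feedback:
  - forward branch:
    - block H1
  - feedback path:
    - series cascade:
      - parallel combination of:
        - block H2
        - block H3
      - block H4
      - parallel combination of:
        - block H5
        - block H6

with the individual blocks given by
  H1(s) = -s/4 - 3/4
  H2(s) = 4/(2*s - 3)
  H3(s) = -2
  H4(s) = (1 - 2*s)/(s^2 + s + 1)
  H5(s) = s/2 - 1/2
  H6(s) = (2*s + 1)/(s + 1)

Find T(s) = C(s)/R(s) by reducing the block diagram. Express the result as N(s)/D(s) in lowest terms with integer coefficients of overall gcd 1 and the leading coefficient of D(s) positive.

Step 1 - sum the parallel branches H2, H3, giving (10 - 4*s)/(2*s - 3)
Step 2 - sum the parallel branches H5, H6, giving (s^2 + 4*s + 1)/(2*s + 2)
Step 3 - multiply (H2+H3), H4, (H5+H6) (series), giving (4*s^4 + 4*s^3 - 39*s^2 + 8*s + 5)/(2*s^4 + s^3 - 2*s^2 - 4*s - 3)
Step 4 - feedback reduction of H1, ((H2+H3)*H4*(H5+H6)); the result is T(s) itself (integer coefficients, no common factor, positive leading denominator coefficient)

Hence the answer: (2*s^5 + 7*s^4 + s^3 - 10*s^2 - 15*s - 9)/(4*s^5 + 8*s^4 - 31*s^3 - 101*s^2 + 45*s + 27)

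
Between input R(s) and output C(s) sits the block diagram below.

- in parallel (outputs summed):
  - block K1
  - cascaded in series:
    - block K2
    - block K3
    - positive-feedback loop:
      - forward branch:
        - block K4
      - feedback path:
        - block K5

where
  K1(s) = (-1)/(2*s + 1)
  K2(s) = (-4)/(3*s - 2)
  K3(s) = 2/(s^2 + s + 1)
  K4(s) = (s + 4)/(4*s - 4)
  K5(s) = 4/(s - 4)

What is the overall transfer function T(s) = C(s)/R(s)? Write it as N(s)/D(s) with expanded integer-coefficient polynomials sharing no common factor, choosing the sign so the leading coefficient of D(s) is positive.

1. reduce the feedback loop with forward K4 and return K5 gives (s^2 - 16)/(4*s^2 - 24*s)
2. cascade K2, K3, [K4/(1-K4*K5)] gives (32 - 2*s^2)/(3*s^5 - 17*s^4 - 5*s^3 - 8*s^2 + 12*s)
3. add K1, (K2*K3*[K4/(1-K4*K5)]) (parallel), which is the overall transfer function T(s) = C(s)/R(s) in lowest terms

Therefore the answer is (-3*s^5 + 17*s^4 + s^3 + 6*s^2 + 52*s + 32)/(6*s^6 - 31*s^5 - 27*s^4 - 21*s^3 + 16*s^2 + 12*s).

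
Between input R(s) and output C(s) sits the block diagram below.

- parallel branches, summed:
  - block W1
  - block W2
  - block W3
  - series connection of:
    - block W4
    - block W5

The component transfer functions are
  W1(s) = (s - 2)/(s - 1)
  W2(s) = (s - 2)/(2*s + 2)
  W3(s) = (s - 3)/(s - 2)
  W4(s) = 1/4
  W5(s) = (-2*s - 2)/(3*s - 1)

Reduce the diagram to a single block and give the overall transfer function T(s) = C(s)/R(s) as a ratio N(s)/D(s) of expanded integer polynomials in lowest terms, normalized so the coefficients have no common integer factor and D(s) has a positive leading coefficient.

Step 1: series reduction of W4, W5: (-s - 1)/(6*s - 2)
Step 2: combine W1, W2, W3, (W4*W5) in parallel: this yields T(s), and no further normalization is needed

Therefore the answer is (14*s^4 - 55*s^3 + 38*s^2 + 23*s - 12)/(6*s^4 - 14*s^3 - 2*s^2 + 14*s - 4).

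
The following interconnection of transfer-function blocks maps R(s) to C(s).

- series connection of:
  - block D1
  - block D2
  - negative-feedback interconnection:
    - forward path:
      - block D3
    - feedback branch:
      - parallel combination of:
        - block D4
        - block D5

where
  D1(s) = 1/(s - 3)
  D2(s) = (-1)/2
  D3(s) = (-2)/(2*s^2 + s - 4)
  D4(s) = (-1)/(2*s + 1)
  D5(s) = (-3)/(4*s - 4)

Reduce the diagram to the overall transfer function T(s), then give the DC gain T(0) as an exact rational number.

(1) sum the parallel branches D4, D5, giving (1 - 10*s)/(8*s^2 - 4*s - 4)
(2) reduce the feedback loop with forward D3 and return (D4+D5), giving (-8*s^2 + 4*s + 4)/(8*s^4 - 22*s^2 + 16*s + 7)
(3) combine D1, D2, [D3/(1+D3*(D4+D5))] in series, giving (4*s^2 - 2*s - 2)/(8*s^5 - 24*s^4 - 22*s^3 + 82*s^2 - 41*s - 21)
The step-3 result is T(s). Setting s = 0: T(0) = -2/(-21) = 2/21.

Therefore the answer is 2/21.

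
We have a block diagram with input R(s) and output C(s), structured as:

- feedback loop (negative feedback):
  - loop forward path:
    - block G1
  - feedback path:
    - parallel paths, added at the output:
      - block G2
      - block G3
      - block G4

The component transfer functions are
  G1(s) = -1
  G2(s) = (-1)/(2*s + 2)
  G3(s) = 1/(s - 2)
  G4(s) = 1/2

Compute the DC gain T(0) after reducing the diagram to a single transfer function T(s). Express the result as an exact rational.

Reducing step by step:

Step 1: parallel reduction of G2, G3, G4 gives (s^2 + 2)/(2*s^2 - 2*s - 4)
Step 2: collapse the loop (G1 forward, (G2+G3+G4) return) gives (-2*s^2 + 2*s + 4)/(s^2 - 2*s - 6)
DC gain: substitute s = 0 into T(s) from step 2: T(0) = 4/(-6) = -2/3.

Answer: -2/3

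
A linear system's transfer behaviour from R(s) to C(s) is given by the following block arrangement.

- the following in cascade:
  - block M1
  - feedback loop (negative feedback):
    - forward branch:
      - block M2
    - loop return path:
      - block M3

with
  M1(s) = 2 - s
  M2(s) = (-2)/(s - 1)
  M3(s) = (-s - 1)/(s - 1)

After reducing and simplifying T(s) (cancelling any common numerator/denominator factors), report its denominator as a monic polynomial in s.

1. feedback reduction of M2, M3 = (2 - 2*s)/(s^2 + 3)
2. series reduction of M1, [M2/(1+M2*M3)] = (2*s^2 - 6*s + 4)/(s^2 + 3)
T(s) is the step-2 result (common factors already cancelled). Leading coefficient of the denominator: 1, so no rescaling is needed.

Therefore the answer is s^2 + 3.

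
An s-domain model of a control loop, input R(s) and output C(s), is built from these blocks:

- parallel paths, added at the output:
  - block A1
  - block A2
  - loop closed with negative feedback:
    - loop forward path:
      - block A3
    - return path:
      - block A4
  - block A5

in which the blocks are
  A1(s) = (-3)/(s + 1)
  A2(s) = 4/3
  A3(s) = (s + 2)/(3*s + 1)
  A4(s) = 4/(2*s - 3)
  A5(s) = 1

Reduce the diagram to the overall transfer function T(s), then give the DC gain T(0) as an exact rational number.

Reducing step by step:

1. apply the feedback formula to A3, A4 = (2*s^2 + s - 6)/(6*s^2 - 3*s + 5)
2. reduce the parallel group A1, A2, [A3/(1+A3*A4)], A5 = (48*s^3 - 24*s^2 + 26*s - 28)/(18*s^3 + 9*s^2 + 6*s + 15)
DC gain: substitute s = 0 into T(s) from step 2: T(0) = -28/15.

Answer: -28/15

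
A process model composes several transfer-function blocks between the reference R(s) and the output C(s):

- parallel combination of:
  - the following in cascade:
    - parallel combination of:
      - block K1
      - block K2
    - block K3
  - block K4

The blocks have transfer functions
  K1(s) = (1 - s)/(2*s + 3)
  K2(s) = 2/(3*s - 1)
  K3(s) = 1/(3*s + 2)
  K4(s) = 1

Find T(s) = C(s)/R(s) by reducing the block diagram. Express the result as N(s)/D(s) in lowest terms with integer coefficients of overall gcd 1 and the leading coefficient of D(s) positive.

Reducing step by step:

Step 1 - reduce the parallel group K1, K2: (-3*s^2 + 8*s + 5)/(6*s^2 + 7*s - 3)
Step 2 - multiply (K1+K2), K3 (series): (-3*s^2 + 8*s + 5)/(18*s^3 + 33*s^2 + 5*s - 6)
Step 3 - combine ((K1+K2)*K3), K4 in parallel - this is the overall T(s), already in the required normalized form

Answer: (18*s^3 + 30*s^2 + 13*s - 1)/(18*s^3 + 33*s^2 + 5*s - 6)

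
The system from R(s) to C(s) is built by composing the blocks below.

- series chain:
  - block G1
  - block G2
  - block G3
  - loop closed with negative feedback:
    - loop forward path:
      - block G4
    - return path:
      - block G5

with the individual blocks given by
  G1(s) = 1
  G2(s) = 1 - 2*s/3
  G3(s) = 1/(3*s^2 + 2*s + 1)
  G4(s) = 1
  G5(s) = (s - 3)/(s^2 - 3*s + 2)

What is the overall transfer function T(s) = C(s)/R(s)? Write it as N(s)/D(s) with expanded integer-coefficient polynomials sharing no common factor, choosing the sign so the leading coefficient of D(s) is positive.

Step 1. apply the feedback formula to G4, G5; result (s^2 - 3*s + 2)/(s^2 - 2*s - 1)
Step 2. reduce the series chain G1, G2, G3, [G4/(1+G4*G5)], which is the overall transfer function T(s) = C(s)/R(s) in lowest terms

Therefore the answer is (-2*s^3 + 9*s^2 - 13*s + 6)/(9*s^4 - 12*s^3 - 18*s^2 - 12*s - 3).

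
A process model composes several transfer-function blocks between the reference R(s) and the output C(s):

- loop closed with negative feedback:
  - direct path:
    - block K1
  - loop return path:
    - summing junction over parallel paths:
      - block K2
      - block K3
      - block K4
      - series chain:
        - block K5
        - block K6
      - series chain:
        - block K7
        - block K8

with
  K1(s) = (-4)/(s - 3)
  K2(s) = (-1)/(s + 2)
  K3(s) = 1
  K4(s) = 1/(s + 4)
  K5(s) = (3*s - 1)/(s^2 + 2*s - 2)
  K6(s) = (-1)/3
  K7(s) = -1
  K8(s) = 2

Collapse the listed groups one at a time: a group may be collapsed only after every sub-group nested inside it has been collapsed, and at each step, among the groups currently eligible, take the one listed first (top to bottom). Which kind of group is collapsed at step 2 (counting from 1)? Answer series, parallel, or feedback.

Reducing step by step:

Step 1 - series reduction of K5, K6
Step 2 - combine K7, K8 in series
Step 3 - combine K2, K3, K4, (K5*K6), (K7*K8) in parallel
Step 4 - apply the feedback formula to K1, (K2+K3+K4+(K5*K6)+(K7*K8))
So the answer for step 2 is series.

Answer: series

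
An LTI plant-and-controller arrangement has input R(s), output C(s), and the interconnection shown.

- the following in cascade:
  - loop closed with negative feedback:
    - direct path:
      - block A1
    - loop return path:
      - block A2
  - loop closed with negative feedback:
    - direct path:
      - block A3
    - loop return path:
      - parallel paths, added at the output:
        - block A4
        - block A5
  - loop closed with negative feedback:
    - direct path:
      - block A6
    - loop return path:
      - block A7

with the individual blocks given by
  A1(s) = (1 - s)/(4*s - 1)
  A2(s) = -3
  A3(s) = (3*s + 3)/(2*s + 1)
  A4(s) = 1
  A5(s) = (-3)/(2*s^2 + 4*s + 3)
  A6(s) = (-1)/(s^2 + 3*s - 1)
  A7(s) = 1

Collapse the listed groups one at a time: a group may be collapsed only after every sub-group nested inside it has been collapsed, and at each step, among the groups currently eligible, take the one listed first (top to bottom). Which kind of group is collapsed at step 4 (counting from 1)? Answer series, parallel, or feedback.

Step 1 - apply the feedback formula to A1, A2
Step 2 - sum the parallel branches A4, A5
Step 3 - feedback reduction of A3, (A4+A5)
Step 4 - apply the feedback formula to A6, A7
Step 5 - cascade [A1/(1+A1*A2)], [A3/(1+A3*(A4+A5))], [A6/(1+A6*A7)]
So the answer for step 4 is feedback.

Final answer: feedback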